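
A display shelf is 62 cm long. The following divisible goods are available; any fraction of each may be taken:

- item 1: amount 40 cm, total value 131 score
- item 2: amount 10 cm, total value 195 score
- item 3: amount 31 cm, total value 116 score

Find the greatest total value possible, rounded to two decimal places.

379.78

Take in order of value per unit:
- item 2 (195/10 per unit): all 10 → value 195, running total 195.00
- item 3 (116/31 per unit): all 31 → value 116, running total 311.00
- item 1 (131/40 per unit): 21 of 40 → value 21×131/40 = 68.7750, running total 379.78
Total 379.78.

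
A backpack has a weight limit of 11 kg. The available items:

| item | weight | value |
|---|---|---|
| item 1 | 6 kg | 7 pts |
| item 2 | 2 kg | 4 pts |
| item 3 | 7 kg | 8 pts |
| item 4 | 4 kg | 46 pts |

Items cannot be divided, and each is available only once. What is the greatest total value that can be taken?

This is a 0/1 knapsack; check combinations near the capacity.
- item 3+item 4: weight 7+4=11, value 8+46=54
- item 1+item 4: weight 6+4=10, value 7+46=53
- item 2+item 4: weight 2+4=6, value 4+46=50
- item 4: weight 4, value 46
Best: 54 pts.

54 pts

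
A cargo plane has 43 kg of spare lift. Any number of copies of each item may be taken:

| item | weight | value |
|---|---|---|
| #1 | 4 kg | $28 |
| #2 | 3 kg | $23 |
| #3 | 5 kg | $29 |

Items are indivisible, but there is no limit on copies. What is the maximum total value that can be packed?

Best value-per-unit is #2 at 23/3; filling with it alone gives 14×23 = 322.
Optimal mix: 1×#1 + 13×#2 → weight 43, value 327.

$327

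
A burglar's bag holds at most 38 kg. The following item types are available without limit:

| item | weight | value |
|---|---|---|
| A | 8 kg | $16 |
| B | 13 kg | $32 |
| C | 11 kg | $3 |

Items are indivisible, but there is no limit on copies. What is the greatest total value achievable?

Best value-per-unit is B at 32/13; filling with it alone gives 2×32 = 64.
Optimal mix: 3×A + 1×B → weight 37, value 80.

$80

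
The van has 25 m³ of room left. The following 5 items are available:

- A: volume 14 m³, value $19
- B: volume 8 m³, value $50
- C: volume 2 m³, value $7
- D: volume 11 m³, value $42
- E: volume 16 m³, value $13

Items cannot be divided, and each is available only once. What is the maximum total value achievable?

$99

Check high-value combinations within 25 m³:
- B+C+D: volume 8+2+11=21, value 50+7+42=99
- B+D: volume 8+11=19, value 50+42=92
- A+B+C: volume 14+8+2=24, value 19+50+7=76
Best: $99.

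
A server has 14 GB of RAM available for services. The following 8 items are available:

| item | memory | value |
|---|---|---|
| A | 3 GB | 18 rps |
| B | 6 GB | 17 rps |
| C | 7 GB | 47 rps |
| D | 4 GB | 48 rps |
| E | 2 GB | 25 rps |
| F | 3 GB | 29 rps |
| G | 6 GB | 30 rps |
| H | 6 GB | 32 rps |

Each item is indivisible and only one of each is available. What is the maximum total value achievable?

124 rps

Check high-value combinations within 14 GB:
- C+D+F: memory 7+4+3=14, value 47+48+29=124
- A+D+E+F: memory 3+4+2+3=12, value 18+48+25+29=120
- C+D+E: memory 7+4+2=13, value 47+48+25=120
- A+C+D: memory 3+7+4=14, value 18+47+48=113
Best: 124 rps.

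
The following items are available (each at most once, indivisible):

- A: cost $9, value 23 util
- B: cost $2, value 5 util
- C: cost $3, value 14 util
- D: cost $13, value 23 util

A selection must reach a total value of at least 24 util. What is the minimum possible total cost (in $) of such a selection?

11

Subsets with value ≥ 24, sorted by total cost:
- A+B: cost 11, value 28
- A+C: cost 12, value 37
- A+B+C: cost 14, value 42
Minimum cost: 11 $.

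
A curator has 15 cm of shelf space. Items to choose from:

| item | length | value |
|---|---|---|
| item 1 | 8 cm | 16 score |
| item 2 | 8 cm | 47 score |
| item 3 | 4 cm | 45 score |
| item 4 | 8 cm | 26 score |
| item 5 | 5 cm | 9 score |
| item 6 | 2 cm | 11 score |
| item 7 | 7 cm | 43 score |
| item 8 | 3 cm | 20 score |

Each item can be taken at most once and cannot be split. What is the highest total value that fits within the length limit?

Check high-value combinations within 15 cm:
- item 2+item 3+item 8: length 8+4+3=15, value 47+45+20=112
- item 3+item 7+item 8: length 4+7+3=14, value 45+43+20=108
- item 2+item 3+item 6: length 8+4+2=14, value 47+45+11=103
- item 3+item 6+item 7: length 4+2+7=13, value 45+11+43=99
- item 2+item 3: length 8+4=12, value 47+45=92
Best: 112 score.

112 score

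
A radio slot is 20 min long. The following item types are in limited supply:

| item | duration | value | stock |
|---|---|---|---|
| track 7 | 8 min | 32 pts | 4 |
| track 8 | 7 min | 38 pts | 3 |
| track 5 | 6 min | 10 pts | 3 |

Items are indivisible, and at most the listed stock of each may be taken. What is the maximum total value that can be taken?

Best selections within duration 20 and stock limits:
- 2×track 8 + 1×track 5: duration 20, value 86
- 2×track 8: duration 14, value 76
Best: 86 pts.

86 pts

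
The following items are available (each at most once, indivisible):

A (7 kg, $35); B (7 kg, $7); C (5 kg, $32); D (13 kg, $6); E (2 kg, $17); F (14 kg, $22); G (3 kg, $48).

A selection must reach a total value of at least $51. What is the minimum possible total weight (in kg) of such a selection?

Subsets with value ≥ 51, sorted by total weight:
- E+G: weight 5, value 65
- C+G: weight 8, value 80
- A+E: weight 9, value 52
- C+E+G: weight 10, value 97
Minimum weight: 5 kg.

5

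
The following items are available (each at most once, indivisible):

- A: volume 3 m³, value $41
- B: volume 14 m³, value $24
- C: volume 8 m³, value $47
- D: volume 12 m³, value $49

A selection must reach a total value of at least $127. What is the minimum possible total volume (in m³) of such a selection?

Subsets with value ≥ 127, sorted by total volume:
- A+C+D: volume 23, value 137
- A+B+C+D: volume 37, value 161
Minimum volume: 23 m³.

23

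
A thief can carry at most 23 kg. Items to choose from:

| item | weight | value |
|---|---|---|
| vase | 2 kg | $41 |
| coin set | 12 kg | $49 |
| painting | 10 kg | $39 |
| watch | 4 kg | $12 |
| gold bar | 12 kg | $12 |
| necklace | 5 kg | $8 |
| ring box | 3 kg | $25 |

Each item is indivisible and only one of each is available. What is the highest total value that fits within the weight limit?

Check high-value combinations within 23 kg:
- vase+coin set+watch+ring box: weight 2+12+4+3=21, value 41+49+12+25=127
- vase+coin set+necklace+ring box: weight 2+12+5+3=22, value 41+49+8+25=123
- vase+painting+watch+ring box: weight 2+10+4+3=19, value 41+39+12+25=117
Best: $127.

$127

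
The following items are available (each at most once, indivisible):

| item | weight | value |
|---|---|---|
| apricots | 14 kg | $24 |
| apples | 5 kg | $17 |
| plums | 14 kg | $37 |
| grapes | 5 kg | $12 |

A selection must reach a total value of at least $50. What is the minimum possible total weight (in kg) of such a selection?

Subsets with value ≥ 50, sorted by total weight:
- apples+plums: weight 19, value 54
- apples+plums+grapes: weight 24, value 66
- apricots+apples+grapes: weight 24, value 53
Minimum weight: 19 kg.

19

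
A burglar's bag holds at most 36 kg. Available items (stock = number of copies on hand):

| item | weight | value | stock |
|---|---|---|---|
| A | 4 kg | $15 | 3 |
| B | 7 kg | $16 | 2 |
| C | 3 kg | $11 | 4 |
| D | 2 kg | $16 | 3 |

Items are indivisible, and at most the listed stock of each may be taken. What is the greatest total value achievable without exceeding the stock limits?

$142

Top feasible selections:
- 3×A + 1×B + 3×C + 3×D: weight 34, value 142
- 1×A + 2×B + 4×C + 3×D: weight 36, value 139
- 2×A + 1×B + 4×C + 3×D: weight 33, value 138
Best: $142.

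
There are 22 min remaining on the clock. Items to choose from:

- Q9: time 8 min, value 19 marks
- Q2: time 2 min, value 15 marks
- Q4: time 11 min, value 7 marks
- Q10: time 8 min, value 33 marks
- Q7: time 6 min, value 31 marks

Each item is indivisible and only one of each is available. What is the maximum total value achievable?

Check high-value combinations within 22 min:
- Q9+Q10+Q7: time 8+8+6=22, value 19+33+31=83
- Q2+Q10+Q7: time 2+8+6=16, value 15+33+31=79
- Q9+Q2+Q10: time 8+2+8=18, value 19+15+33=67
Best: 83 marks.

83 marks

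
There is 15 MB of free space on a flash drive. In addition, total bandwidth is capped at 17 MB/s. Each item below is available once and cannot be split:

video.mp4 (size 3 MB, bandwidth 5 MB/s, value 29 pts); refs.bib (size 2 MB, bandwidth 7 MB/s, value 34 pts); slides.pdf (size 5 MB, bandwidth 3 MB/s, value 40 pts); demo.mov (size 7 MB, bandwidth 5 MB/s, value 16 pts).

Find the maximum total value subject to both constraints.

Feasible sets respecting both limits:
- video.mp4+refs.bib+slides.pdf: size 10, bandwidth 15, value 103
- refs.bib+slides.pdf+demo.mov: size 14, bandwidth 15, value 90
- video.mp4+slides.pdf+demo.mov: size 15, bandwidth 13, value 85
- video.mp4+refs.bib+demo.mov: size 12, bandwidth 17, value 79
Best: 103 pts.

103 pts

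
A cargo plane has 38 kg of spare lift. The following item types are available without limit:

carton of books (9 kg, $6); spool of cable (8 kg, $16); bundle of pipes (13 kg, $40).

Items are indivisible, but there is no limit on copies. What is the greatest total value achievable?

Best value-per-unit is bundle of pipes at 40/13; filling with it alone gives 2×40 = 80.
Optimal mix: 1×spool of cable + 2×bundle of pipes → weight 34, value 96.

$96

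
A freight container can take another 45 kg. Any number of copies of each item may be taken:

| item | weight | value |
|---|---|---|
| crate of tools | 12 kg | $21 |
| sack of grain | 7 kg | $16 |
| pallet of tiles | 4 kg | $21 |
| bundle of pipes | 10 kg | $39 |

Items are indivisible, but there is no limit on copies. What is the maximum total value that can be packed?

Best value-per-unit is pallet of tiles at 21/4, and filling with it alone uses weight 11×4=44. No mix of the others beats 11×21 = 231.

$231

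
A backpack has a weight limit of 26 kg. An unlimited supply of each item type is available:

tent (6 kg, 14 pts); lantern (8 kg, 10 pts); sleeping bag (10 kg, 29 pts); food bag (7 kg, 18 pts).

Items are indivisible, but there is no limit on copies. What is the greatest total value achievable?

Best value-per-unit is sleeping bag at 29/10; filling with it alone gives 2×29 = 58.
Optimal mix: 1×tent + 2×sleeping bag → weight 26, value 72.

72 pts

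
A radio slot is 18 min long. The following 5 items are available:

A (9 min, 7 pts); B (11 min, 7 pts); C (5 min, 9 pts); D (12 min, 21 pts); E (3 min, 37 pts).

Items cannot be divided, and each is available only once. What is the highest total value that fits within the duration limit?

58 pts

Check high-value combinations within 18 min:
- D+E: duration 12+3=15, value 21+37=58
- A+C+E: duration 9+5+3=17, value 7+9+37=53
- C+E: duration 5+3=8, value 9+37=46
- A+E: duration 9+3=12, value 7+37=44
- B+E: duration 11+3=14, value 7+37=44
Best: 58 pts.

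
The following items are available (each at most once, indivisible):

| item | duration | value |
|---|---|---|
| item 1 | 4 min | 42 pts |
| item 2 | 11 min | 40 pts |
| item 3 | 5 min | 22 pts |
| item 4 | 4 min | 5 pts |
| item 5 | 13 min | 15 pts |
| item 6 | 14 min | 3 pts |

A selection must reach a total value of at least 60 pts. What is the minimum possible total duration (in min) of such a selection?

Subsets with value ≥ 60, sorted by total duration:
- item 1+item 3: duration 9, value 64
- item 1+item 3+item 4: duration 13, value 69
Minimum duration: 9 min.

9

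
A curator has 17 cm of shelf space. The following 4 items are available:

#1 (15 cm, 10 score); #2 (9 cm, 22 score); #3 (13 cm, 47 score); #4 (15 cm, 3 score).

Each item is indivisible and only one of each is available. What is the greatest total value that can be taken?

47 score

Check high-value combinations within 17 cm:
- #3: length 13, value 47
- #2: length 9, value 22
- #1: length 15, value 10
Best: 47 score.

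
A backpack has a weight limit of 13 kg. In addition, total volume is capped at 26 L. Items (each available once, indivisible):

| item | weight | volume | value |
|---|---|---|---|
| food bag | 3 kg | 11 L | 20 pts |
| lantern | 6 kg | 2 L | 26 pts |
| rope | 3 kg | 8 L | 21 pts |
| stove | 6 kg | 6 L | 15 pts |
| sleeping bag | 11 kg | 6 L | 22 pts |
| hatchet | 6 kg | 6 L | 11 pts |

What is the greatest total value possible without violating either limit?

67 pts

Feasible sets respecting both limits:
- food bag+lantern+rope: weight 12, volume 21, value 67
- food bag+rope+stove: weight 12, volume 25, value 56
- food bag+rope+hatchet: weight 12, volume 25, value 52
Best: 67 pts.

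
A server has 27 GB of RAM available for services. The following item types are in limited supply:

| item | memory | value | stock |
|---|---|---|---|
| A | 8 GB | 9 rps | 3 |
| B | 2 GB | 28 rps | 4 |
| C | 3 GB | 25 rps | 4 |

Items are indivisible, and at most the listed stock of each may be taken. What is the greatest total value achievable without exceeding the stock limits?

Best selections within memory 27 and stock limits:
- 4×B + 4×C: memory 20, value 212
- 1×A + 4×B + 3×C: memory 25, value 196
- 1×A + 3×B + 4×C: memory 26, value 193
- 4×B + 3×C: memory 17, value 187
Best: 212 rps.

212 rps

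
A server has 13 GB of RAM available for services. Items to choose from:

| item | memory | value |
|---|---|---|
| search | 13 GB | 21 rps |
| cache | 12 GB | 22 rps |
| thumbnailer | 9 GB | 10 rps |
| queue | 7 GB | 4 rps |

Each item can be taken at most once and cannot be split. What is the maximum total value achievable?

Check high-value combinations within 13 GB:
- cache: memory 12, value 22
- search: memory 13, value 21
- thumbnailer: memory 9, value 10
- queue: memory 7, value 4
Best: 22 rps.

22 rps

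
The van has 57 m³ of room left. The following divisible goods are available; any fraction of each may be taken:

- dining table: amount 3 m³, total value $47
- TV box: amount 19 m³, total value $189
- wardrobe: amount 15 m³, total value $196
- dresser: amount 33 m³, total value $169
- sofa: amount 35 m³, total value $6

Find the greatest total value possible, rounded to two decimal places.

534.42

Take in order of value per unit:
- dining table (47/3 per unit): all 3 → value 47, running total 47.00
- wardrobe (196/15 per unit): all 15 → value 196, running total 243.00
- TV box (189/19 per unit): all 19 → value 189, running total 432.00
- dresser (169/33 per unit): 20 of 33 → value 20×169/33 = 102.4242, running total 534.42
Total 534.42.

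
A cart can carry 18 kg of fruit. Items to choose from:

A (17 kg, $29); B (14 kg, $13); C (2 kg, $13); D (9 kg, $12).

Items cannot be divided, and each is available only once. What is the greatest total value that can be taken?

Check high-value combinations within 18 kg:
- A: weight 17, value 29
- B+C: weight 14+2=16, value 13+13=26
- C+D: weight 2+9=11, value 13+12=25
- C: weight 2, value 13
- B: weight 14, value 13
Best: $29.

$29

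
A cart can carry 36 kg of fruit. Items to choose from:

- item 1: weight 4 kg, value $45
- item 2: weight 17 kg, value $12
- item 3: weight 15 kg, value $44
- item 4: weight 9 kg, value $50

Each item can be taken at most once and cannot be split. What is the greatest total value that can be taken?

Check high-value combinations within 36 kg:
- item 1+item 3+item 4: weight 4+15+9=28, value 45+44+50=139
- item 1+item 2+item 4: weight 4+17+9=30, value 45+12+50=107
- item 1+item 2+item 3: weight 4+17+15=36, value 45+12+44=101
Best: $139.

$139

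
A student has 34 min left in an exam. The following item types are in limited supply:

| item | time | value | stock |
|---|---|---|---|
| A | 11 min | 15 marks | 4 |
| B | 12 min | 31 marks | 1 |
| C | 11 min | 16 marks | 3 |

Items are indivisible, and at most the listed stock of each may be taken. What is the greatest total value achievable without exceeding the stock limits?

63 marks

Top feasible selections:
- 1×B + 2×C: time 34, value 63
- 1×A + 1×B + 1×C: time 34, value 62
- 2×A + 1×B: time 34, value 61
- 3×C: time 33, value 48
Best: 63 marks.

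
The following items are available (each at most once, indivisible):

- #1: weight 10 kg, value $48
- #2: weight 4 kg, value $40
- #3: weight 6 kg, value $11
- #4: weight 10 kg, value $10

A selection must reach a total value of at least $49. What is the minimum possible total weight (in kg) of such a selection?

10

Subsets with value ≥ 49, sorted by total weight:
- #2+#3: weight 10, value 51
- #1+#2: weight 14, value 88
- #2+#4: weight 14, value 50
- #1+#3: weight 16, value 59
Minimum weight: 10 kg.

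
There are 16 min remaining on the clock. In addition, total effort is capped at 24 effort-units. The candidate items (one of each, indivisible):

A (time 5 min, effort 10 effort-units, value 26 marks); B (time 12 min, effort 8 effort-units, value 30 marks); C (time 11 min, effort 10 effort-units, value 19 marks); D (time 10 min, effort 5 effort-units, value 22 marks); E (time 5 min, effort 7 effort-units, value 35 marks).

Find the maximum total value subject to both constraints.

Feasible sets respecting both limits:
- A+E: time 10, effort 17, value 61
- D+E: time 15, effort 12, value 57
- C+E: time 16, effort 17, value 54
- A+D: time 15, effort 15, value 48
Best: 61 marks.

61 marks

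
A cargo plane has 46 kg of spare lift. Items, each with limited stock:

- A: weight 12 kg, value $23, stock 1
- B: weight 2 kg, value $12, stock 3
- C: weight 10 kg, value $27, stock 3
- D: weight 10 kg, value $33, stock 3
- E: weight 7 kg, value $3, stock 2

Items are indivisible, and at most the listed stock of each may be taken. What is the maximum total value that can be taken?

$162

Top feasible selections:
- 3×B + 1×C + 3×D: weight 46, value 162
- 3×B + 2×C + 2×D: weight 46, value 156
- 2×B + 1×C + 3×D: weight 44, value 150
- 3×B + 3×C + 1×D: weight 46, value 150
Best: $162.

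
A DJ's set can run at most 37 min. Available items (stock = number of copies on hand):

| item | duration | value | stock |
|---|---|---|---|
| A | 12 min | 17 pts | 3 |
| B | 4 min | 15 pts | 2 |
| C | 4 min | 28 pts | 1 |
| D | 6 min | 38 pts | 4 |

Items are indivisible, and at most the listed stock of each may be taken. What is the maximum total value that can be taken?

Best selections within duration 37 and stock limits:
- 2×B + 1×C + 4×D: duration 36, value 210
- 1×B + 1×C + 4×D: duration 32, value 195
- 2×B + 4×D: duration 32, value 182
Best: 210 pts.

210 pts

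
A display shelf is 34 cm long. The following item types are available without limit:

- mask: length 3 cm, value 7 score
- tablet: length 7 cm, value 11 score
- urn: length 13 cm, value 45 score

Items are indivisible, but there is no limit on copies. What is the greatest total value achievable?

104 score

Best value-per-unit is urn at 45/13; filling with it alone gives 2×45 = 90.
Optimal mix: 2×mask + 2×urn → length 32, value 104.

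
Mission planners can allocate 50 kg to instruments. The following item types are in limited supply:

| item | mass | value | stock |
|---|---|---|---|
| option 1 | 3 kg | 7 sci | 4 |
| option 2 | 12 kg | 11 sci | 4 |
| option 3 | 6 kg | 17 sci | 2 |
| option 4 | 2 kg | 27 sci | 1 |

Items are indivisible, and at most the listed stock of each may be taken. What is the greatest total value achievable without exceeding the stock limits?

111 sci

Best selections within mass 50 and stock limits:
- 4×option 1 + 2×option 2 + 2×option 3 + 1×option 4: mass 50, value 111
- 3×option 1 + 2×option 2 + 2×option 3 + 1×option 4: mass 47, value 104
- 4×option 1 + 1×option 2 + 2×option 3 + 1×option 4: mass 38, value 100
- 2×option 1 + 2×option 2 + 2×option 3 + 1×option 4: mass 44, value 97
Best: 111 sci.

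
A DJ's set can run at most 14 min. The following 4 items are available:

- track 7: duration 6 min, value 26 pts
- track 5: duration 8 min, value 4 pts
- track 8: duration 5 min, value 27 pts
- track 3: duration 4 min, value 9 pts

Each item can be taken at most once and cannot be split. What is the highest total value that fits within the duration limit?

53 pts

This is a 0/1 knapsack; check combinations near the capacity.
- track 7+track 8: duration 6+5=11, value 26+27=53
- track 8+track 3: duration 5+4=9, value 27+9=36
- track 7+track 3: duration 6+4=10, value 26+9=35
- track 5+track 8: duration 8+5=13, value 4+27=31
- track 7+track 5: duration 6+8=14, value 26+4=30
Best: 53 pts.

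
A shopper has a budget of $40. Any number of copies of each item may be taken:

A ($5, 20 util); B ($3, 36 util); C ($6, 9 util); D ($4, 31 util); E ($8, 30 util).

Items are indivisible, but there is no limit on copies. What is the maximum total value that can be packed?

Best value-per-unit is B at 36/3, and filling with it alone uses cost 13×3=39. No mix of the others beats 13×36 = 468.

468 util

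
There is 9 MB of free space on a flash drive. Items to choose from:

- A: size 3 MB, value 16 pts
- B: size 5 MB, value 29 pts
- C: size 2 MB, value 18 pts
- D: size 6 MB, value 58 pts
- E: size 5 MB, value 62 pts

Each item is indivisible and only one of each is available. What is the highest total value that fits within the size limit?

80 pts

This is a 0/1 knapsack; check combinations near the capacity.
- C+E: size 2+5=7, value 18+62=80
- A+E: size 3+5=8, value 16+62=78
- C+D: size 2+6=8, value 18+58=76
Best: 80 pts.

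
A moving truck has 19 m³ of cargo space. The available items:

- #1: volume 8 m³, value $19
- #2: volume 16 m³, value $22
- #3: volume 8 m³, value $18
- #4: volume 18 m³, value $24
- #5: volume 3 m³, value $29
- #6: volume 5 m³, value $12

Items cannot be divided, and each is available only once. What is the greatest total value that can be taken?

$66

Check high-value combinations within 19 m³:
- #1+#3+#5: volume 8+8+3=19, value 19+18+29=66
- #1+#5+#6: volume 8+3+5=16, value 19+29+12=60
- #3+#5+#6: volume 8+3+5=16, value 18+29+12=59
- #2+#5: volume 16+3=19, value 22+29=51
- #1+#5: volume 8+3=11, value 19+29=48
Best: $66.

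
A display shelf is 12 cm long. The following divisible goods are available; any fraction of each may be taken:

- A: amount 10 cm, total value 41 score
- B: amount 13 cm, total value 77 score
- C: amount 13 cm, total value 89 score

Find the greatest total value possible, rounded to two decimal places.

82.15

Take in order of value per unit:
- C (89/13 per unit): 12 of 13 → value 12×89/13 = 82.1538, running total 82.15
Total 82.15.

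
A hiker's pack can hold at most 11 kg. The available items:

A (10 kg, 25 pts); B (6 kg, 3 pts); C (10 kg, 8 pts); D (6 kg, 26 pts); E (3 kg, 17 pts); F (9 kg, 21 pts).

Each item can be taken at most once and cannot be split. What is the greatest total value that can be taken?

43 pts

Check high-value combinations within 11 kg:
- D+E: weight 6+3=9, value 26+17=43
- D: weight 6, value 26
- A: weight 10, value 25
- F: weight 9, value 21
Best: 43 pts.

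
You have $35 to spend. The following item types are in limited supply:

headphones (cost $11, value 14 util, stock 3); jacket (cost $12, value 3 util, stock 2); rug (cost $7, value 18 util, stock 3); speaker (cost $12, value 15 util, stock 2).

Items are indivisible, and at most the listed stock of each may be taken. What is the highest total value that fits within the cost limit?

69 util

Top feasible selections:
- 3×rug + 1×speaker: cost 33, value 69
- 1×headphones + 3×rug: cost 32, value 68
Best: 69 util.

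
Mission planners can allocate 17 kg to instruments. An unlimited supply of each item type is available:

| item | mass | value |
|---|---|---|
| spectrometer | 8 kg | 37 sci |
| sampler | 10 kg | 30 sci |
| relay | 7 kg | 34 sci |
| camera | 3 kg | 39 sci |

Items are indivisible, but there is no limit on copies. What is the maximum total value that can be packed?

Best value-per-unit is camera at 39/3, and filling with it alone uses mass 5×3=15. No mix of the others beats 5×39 = 195.

195 sci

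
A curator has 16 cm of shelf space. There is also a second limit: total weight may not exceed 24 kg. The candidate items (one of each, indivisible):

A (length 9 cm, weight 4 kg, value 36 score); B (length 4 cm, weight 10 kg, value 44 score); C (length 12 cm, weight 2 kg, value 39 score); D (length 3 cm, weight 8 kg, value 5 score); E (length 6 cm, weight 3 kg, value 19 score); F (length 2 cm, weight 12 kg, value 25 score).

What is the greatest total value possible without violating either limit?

85 score

Feasible sets respecting both limits:
- A+B+D: length 16, weight 22, value 85
- B+C: length 16, weight 12, value 83
- A+B: length 13, weight 14, value 80
Best: 85 score.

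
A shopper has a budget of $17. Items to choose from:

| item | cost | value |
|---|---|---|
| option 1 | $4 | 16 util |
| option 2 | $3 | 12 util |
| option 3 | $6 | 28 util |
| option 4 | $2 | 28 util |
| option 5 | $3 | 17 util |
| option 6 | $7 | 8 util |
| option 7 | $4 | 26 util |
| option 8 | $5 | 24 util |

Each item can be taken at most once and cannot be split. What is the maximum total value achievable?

107 util

Check high-value combinations within $17:
- option 2+option 4+option 5+option 7+option 8: cost 3+2+3+4+5=17, value 12+28+17+26+24=107
- option 3+option 4+option 7+option 8: cost 6+2+4+5=17, value 28+28+26+24=106
- option 3+option 4+option 5+option 7: cost 6+2+3+4=15, value 28+28+17+26=99
- option 1+option 2+option 4+option 5+option 7: cost 4+3+2+3+4=16, value 16+12+28+17+26=99
- option 1+option 3+option 4+option 7: cost 4+6+2+4=16, value 16+28+28+26=98
Best: 107 util.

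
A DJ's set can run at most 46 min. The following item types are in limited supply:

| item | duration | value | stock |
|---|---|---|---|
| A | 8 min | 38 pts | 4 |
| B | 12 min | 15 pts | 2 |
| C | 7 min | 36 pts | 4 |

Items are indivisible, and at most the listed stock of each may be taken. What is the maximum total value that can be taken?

Best selections within duration 46 and stock limits:
- 4×A + 2×C: duration 46, value 224
- 3×A + 3×C: duration 45, value 222
Best: 224 pts.

224 pts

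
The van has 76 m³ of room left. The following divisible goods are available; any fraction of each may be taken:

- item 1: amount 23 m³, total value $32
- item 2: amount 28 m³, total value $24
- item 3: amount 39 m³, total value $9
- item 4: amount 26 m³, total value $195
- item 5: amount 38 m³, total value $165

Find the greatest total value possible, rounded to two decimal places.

Take in order of value per unit:
- item 4 (195/26 per unit): all 26 → value 195, running total 195.00
- item 5 (165/38 per unit): all 38 → value 165, running total 360.00
- item 1 (32/23 per unit): 12 of 23 → value 12×32/23 = 16.6957, running total 376.70
Total 376.70.

376.70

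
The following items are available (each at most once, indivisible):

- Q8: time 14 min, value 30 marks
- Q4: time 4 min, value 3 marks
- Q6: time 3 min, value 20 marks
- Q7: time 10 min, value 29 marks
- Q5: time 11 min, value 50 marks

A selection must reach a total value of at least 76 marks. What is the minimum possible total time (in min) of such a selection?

21

Subsets with value ≥ 76, sorted by total time:
- Q7+Q5: time 21, value 79
- Q6+Q7+Q5: time 24, value 99
- Q4+Q7+Q5: time 25, value 82
Minimum time: 21 min.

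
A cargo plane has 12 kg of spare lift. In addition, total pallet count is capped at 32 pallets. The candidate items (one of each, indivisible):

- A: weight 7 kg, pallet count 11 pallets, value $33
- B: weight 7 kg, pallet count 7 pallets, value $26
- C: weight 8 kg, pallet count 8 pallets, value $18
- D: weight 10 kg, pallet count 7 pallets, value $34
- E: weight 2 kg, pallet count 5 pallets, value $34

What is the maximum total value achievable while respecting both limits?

$68

Feasible sets respecting both limits:
- D+E: weight 12, pallet count 12, value 68
- A+E: weight 9, pallet count 16, value 67
- B+E: weight 9, pallet count 12, value 60
Best: $68.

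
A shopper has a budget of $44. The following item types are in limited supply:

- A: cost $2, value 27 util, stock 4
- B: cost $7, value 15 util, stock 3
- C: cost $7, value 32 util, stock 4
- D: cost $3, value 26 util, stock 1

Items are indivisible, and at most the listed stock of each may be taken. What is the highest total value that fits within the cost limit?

262 util

Best selections within cost 44 and stock limits:
- 4×A + 4×C + 1×D: cost 39, value 262
- 4×A + 1×B + 4×C: cost 43, value 251
- 3×A + 1×B + 4×C + 1×D: cost 44, value 250
- 4×A + 1×B + 3×C + 1×D: cost 39, value 245
Best: 262 util.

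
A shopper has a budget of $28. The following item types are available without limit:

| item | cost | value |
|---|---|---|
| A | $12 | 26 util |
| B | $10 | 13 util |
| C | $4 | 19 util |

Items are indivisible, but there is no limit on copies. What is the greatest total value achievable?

133 util

Best value-per-unit is C at 19/4, and filling with it alone uses cost 7×4=28. No mix of the others beats 7×19 = 133.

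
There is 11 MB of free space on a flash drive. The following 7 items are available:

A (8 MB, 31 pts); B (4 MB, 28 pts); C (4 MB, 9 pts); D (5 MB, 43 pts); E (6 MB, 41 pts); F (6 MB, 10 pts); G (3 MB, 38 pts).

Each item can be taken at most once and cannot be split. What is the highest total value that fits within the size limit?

Check high-value combinations within 11 MB:
- D+E: size 5+6=11, value 43+41=84
- D+G: size 5+3=8, value 43+38=81
- E+G: size 6+3=9, value 41+38=79
- B+C+G: size 4+4+3=11, value 28+9+38=75
Best: 84 pts.

84 pts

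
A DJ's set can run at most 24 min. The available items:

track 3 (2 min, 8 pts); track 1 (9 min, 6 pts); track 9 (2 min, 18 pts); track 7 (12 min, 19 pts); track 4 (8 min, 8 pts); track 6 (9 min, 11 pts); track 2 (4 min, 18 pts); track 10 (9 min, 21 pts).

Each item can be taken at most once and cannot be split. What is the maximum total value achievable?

Check high-value combinations within 24 min:
- track 9+track 6+track 2+track 10: duration 2+9+4+9=24, value 18+11+18+21=68
- track 3+track 9+track 2+track 10: duration 2+2+4+9=17, value 8+18+18+21=65
- track 9+track 4+track 2+track 10: duration 2+8+4+9=23, value 18+8+18+21=65
- track 3+track 9+track 7+track 2: duration 2+2+12+4=20, value 8+18+19+18=63
- track 1+track 9+track 2+track 10: duration 9+2+4+9=24, value 6+18+18+21=63
Best: 68 pts.

68 pts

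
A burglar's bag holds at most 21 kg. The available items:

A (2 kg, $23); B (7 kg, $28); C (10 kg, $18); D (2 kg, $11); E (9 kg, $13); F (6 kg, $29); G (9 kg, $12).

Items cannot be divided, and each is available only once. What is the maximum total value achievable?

Check high-value combinations within 21 kg:
- A+B+D+F: weight 2+7+2+6=17, value 23+28+11+29=91
- A+C+D+F: weight 2+10+2+6=20, value 23+18+11+29=81
- A+B+F: weight 2+7+6=15, value 23+28+29=80
Best: $91.

$91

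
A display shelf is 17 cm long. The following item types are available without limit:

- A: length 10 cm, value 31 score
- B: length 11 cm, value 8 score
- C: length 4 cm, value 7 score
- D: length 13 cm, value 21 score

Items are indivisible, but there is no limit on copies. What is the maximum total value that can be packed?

38 score

Best value-per-unit is A at 31/10; filling with it alone gives 1×31 = 31.
Optimal mix: 1×A + 1×C → length 14, value 38.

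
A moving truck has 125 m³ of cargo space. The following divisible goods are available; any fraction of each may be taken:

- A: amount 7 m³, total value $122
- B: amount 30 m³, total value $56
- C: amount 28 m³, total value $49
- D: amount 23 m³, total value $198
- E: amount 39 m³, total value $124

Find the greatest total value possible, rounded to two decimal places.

Take in order of value per unit:
- A (122/7 per unit): all 7 → value 122, running total 122.00
- D (198/23 per unit): all 23 → value 198, running total 320.00
- E (124/39 per unit): all 39 → value 124, running total 444.00
- B (56/30 per unit): all 30 → value 56, running total 500.00
- C (49/28 per unit): 26 of 28 → value 26×49/28 = 45.5000, running total 545.50
Total 545.50.

545.50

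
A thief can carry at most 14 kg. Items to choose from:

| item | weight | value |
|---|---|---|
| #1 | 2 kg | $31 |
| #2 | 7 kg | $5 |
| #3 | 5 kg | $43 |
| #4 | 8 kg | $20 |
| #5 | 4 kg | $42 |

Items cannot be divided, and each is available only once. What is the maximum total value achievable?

$116

Check high-value combinations within 14 kg:
- #1+#3+#5: weight 2+5+4=11, value 31+43+42=116
- #1+#4+#5: weight 2+8+4=14, value 31+20+42=93
- #3+#5: weight 5+4=9, value 43+42=85
- #1+#2+#3: weight 2+7+5=14, value 31+5+43=79
Best: $116.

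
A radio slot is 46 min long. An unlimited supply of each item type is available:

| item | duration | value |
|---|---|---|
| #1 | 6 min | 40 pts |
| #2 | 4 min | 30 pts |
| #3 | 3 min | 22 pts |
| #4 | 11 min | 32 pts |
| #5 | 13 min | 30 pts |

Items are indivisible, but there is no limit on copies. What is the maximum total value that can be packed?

Best value-per-unit is #2 at 30/4; filling with it alone gives 11×30 = 330.
Optimal mix: 10×#2 + 2×#3 → duration 46, value 344.

344 pts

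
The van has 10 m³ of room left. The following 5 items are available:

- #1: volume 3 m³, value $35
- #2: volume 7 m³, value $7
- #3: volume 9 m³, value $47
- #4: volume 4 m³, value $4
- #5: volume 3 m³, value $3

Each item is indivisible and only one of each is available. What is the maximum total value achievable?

This is a 0/1 knapsack; check combinations near the capacity.
- #3: volume 9, value 47
- #1+#2: volume 3+7=10, value 35+7=42
- #1+#4+#5: volume 3+4+3=10, value 35+4+3=42
- #1+#4: volume 3+4=7, value 35+4=39
- #1+#5: volume 3+3=6, value 35+3=38
Best: $47.

$47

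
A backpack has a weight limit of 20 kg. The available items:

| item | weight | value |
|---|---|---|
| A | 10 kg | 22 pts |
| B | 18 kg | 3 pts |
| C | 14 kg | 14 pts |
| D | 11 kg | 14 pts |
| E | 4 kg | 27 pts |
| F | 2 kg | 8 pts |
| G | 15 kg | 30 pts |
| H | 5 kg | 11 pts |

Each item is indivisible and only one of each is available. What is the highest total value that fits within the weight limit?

This is a 0/1 knapsack; check combinations near the capacity.
- A+E+H: weight 10+4+5=19, value 22+27+11=60
- A+E+F: weight 10+4+2=16, value 22+27+8=57
- E+G: weight 4+15=19, value 27+30=57
Best: 60 pts.

60 pts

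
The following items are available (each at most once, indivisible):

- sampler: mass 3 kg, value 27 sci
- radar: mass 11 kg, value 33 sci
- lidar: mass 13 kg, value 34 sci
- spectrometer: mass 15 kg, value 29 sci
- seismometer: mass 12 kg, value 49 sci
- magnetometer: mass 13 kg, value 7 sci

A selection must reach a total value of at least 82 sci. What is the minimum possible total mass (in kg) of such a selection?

23

Subsets with value ≥ 82, sorted by total mass:
- radar+seismometer: mass 23, value 82
- lidar+seismometer: mass 25, value 83
Minimum mass: 23 kg.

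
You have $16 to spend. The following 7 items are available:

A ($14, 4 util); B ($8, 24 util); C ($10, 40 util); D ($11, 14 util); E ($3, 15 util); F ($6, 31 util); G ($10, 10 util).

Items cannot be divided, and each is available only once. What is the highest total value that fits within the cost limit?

This is a 0/1 knapsack; check combinations near the capacity.
- C+F: cost 10+6=16, value 40+31=71
- C+E: cost 10+3=13, value 40+15=55
- B+F: cost 8+6=14, value 24+31=55
- E+F: cost 3+6=9, value 15+31=46
- F+G: cost 6+10=16, value 31+10=41
Best: 71 util.

71 util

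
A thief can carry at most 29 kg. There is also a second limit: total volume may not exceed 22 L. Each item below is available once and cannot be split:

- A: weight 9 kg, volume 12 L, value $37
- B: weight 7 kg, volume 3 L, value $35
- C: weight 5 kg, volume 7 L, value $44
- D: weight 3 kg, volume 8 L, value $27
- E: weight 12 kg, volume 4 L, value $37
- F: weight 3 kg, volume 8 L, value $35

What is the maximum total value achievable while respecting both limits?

Feasible sets respecting both limits:
- B+C+E+F: weight 27, volume 22, value 151
- B+C+D+E: weight 27, volume 22, value 143
- A+B+C: weight 21, volume 22, value 116
Best: $151.

$151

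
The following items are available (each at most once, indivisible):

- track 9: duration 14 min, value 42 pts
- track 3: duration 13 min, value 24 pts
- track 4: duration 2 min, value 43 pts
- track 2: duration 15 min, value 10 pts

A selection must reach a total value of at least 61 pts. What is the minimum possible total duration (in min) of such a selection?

Subsets with value ≥ 61, sorted by total duration:
- track 3+track 4: duration 15, value 67
- track 9+track 4: duration 16, value 85
- track 9+track 3: duration 27, value 66
- track 9+track 3+track 4: duration 29, value 109
Minimum duration: 15 min.

15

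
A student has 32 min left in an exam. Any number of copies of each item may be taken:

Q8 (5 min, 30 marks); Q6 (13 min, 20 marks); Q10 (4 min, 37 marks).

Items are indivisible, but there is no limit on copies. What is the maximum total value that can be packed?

296 marks

Best value-per-unit is Q10 at 37/4, and filling with it alone uses time 8×4=32. No mix of the others beats 8×37 = 296.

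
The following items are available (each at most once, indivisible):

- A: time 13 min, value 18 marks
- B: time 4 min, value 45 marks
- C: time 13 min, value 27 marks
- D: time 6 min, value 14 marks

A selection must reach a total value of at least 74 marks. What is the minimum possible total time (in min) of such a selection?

23

Subsets with value ≥ 74, sorted by total time:
- B+C+D: time 23, value 86
- A+B+D: time 23, value 77
- A+B+C: time 30, value 90
- A+B+C+D: time 36, value 104
Minimum time: 23 min.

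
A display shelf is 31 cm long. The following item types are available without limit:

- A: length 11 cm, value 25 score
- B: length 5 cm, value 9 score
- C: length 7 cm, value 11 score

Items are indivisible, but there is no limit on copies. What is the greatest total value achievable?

61 score

Best value-per-unit is A at 25/11; filling with it alone gives 2×25 = 50.
Optimal mix: 2×A + 1×C → length 29, value 61.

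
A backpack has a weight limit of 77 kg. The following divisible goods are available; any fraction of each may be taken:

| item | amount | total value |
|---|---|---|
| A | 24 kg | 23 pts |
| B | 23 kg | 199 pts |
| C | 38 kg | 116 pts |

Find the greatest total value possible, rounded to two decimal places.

330.33

Take in order of value per unit:
- B (199/23 per unit): all 23 → value 199, running total 199.00
- C (116/38 per unit): all 38 → value 116, running total 315.00
- A (23/24 per unit): 16 of 24 → value 16×23/24 = 15.3333, running total 330.33
Total 330.33.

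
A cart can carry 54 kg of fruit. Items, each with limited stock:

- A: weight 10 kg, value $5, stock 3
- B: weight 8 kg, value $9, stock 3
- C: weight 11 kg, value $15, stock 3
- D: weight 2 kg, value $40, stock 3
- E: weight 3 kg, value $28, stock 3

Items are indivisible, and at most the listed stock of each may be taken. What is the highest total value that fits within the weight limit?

$252

Top feasible selections:
- 2×B + 2×C + 3×D + 3×E: weight 53, value 252
- 3×C + 3×D + 3×E: weight 48, value 249
- 3×B + 1×C + 3×D + 3×E: weight 50, value 246
Best: $252.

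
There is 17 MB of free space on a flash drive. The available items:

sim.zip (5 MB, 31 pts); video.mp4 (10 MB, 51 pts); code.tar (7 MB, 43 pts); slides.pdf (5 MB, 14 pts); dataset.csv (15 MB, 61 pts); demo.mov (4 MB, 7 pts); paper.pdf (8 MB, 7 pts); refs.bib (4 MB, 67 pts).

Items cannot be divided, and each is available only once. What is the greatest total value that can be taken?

Check high-value combinations within 17 MB:
- sim.zip+code.tar+refs.bib: size 5+7+4=16, value 31+43+67=141
- code.tar+slides.pdf+refs.bib: size 7+5+4=16, value 43+14+67=124
- video.mp4+refs.bib: size 10+4=14, value 51+67=118
- code.tar+demo.mov+refs.bib: size 7+4+4=15, value 43+7+67=117
Best: 141 pts.

141 pts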